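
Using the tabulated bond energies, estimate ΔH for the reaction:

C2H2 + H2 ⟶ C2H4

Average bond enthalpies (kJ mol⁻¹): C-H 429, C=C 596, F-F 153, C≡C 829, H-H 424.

Bonds broken (reactants):
  C≡C: 1 × 829 = 829
  C-H: 2 × 429 = 858
  H-H: 1 × 424 = 424
  Σ(broken) = 2111 kJ
Bonds formed (products):
  C-H: 4 × 429 = 1716
  C=C: 1 × 596 = 596
  Σ(formed) = 2312 kJ
ΔH = Σ(broken) − Σ(formed) = 2111 − 2312 = −201 kJ

ΔH ≈ −201 kJ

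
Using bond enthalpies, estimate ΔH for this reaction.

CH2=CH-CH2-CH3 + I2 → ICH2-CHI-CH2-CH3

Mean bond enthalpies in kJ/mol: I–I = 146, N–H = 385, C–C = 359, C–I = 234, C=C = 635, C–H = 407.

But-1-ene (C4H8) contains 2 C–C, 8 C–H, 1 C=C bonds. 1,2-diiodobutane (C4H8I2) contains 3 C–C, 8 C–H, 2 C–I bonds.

Bonds broken (reactants):
  C–C: 2 × 359 = 718
  C–H: 8 × 407 = 3256
  C=C: 1 × 635 = 635
  I–I: 1 × 146 = 146
  Σ(broken) = 4755 kJ
Bonds formed (products):
  C–C: 3 × 359 = 1077
  C–H: 8 × 407 = 3256
  C–I: 2 × 234 = 468
  Σ(formed) = 4801 kJ
ΔH = Σ(broken) − Σ(formed) = 4755 − 4801 = −46 kJ

ΔH ≈ −46 kJ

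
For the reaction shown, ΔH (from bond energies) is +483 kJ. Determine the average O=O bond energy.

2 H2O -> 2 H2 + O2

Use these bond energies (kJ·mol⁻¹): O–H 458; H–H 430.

D(O=O) ≈ 489 kJ/mol

Let D be the O=O bond energy.
Σ(broken) = 4×458 = 1832
Σ(formed) = 2×430 + 1×D = 860 + D
ΔH = Σ(broken) − Σ(formed) = (1832) − (860 + D) = +972 − D
Setting this equal to +483 kJ gives D = 489 kJ/mol.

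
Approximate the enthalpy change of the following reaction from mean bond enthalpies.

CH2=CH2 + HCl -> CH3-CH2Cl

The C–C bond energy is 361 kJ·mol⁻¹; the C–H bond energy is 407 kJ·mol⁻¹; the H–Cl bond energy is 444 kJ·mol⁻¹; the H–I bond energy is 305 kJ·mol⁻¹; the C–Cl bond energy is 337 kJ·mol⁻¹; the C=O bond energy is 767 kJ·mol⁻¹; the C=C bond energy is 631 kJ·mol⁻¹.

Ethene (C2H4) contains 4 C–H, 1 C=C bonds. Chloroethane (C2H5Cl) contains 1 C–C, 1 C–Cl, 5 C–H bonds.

Bonds broken (reactants):
  C–H: 4 × 407 = 1628
  C=C: 1 × 631 = 631
  H–Cl: 1 × 444 = 444
  Σ(broken) = 2703 kJ
Bonds formed (products):
  C–C: 1 × 361 = 361
  C–Cl: 1 × 337 = 337
  C–H: 5 × 407 = 2035
  Σ(formed) = 2733 kJ
ΔH = Σ(broken) − Σ(formed) = 2703 − 2733 = −30 kJ

ΔH ≈ −30 kJ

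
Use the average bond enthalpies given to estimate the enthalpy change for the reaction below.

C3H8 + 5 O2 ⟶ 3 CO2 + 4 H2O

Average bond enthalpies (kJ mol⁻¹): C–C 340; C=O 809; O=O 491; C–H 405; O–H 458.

ΔH ≈ −2143 kJ

Bonds broken (reactants):
  C–C: 2 × 340 = 680
  C–H: 8 × 405 = 3240
  O=O: 5 × 491 = 2455
  Σ(broken) = 6375 kJ
Bonds formed (products):
  C=O: 6 × 809 = 4854
  O–H: 8 × 458 = 3664
  Σ(formed) = 8518 kJ
ΔH = Σ(broken) − Σ(formed) = 6375 − 8518 = −2143 kJ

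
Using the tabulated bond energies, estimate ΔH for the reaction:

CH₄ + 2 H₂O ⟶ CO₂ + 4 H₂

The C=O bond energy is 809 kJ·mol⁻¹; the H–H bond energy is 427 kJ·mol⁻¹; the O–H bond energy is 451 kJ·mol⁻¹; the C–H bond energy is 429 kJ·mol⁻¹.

ΔH ≈ +194 kJ

Bonds broken (reactants):
  C–H: 4 × 429 = 1716
  O–H: 4 × 451 = 1804
  Σ(broken) = 3520 kJ
Bonds formed (products):
  C=O: 2 × 809 = 1618
  H–H: 4 × 427 = 1708
  Σ(formed) = 3326 kJ
ΔH = Σ(broken) − Σ(formed) = 3520 − 3326 = +194 kJ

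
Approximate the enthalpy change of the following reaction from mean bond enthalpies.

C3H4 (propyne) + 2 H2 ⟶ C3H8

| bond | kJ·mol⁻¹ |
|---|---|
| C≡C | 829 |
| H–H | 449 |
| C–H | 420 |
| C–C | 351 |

ΔH ≈ −304 kJ

Bonds broken (reactants):
  C≡C: 1 × 829 = 829
  C–C: 1 × 351 = 351
  C–H: 4 × 420 = 1680
  H–H: 2 × 449 = 898
  Σ(broken) = 3758 kJ
Bonds formed (products):
  C–C: 2 × 351 = 702
  C–H: 8 × 420 = 3360
  Σ(formed) = 4062 kJ
ΔH = Σ(broken) − Σ(formed) = 3758 − 4062 = −304 kJ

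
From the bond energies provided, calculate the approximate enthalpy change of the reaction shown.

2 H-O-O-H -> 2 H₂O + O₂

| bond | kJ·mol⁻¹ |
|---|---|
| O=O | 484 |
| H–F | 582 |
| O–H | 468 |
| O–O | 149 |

ΔH ≈ −186 kJ

Bonds broken (reactants):
  O–H: 4 × 468 = 1872
  O–O: 2 × 149 = 298
  Σ(broken) = 2170 kJ
Bonds formed (products):
  O–H: 4 × 468 = 1872
  O=O: 1 × 484 = 484
  Σ(formed) = 2356 kJ
ΔH = Σ(broken) − Σ(formed) = 2170 − 2356 = −186 kJ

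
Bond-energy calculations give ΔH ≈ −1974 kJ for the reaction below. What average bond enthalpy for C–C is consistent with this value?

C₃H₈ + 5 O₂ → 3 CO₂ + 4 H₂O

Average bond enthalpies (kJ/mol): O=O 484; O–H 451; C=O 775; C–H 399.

Let D be the C–C bond energy.
Σ(broken) = 2×D + 8×399 + 5×484 = 5612 + 2D
Σ(formed) = 6×775 + 8×451 = 8258
ΔH = Σ(broken) − Σ(formed) = (5612 + 2D) − (8258) = −2646 + 2D
Setting this equal to −1974 kJ gives 2D = 672, so D = 336 kJ/mol.

D(C–C) ≈ 336 kJ/mol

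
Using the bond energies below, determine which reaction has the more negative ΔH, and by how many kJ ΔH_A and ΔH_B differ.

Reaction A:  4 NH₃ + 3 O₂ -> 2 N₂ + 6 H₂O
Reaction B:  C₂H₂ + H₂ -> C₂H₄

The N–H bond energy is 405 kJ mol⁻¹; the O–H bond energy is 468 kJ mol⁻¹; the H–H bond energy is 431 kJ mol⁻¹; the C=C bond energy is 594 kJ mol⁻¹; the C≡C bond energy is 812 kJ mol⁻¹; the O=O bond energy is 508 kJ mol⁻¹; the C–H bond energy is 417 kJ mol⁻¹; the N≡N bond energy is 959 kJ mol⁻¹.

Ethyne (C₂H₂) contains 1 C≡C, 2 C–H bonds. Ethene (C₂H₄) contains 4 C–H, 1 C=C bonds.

Reaction A, by 965 kJ

Reaction A:
  Bonds broken (reactants):
    N–H: 12 × 405 = 4860
    O=O: 3 × 508 = 1524
    Σ(broken) = 6384 kJ
  Bonds formed (products):
    N≡N: 2 × 959 = 1918
    O–H: 12 × 468 = 5616
    Σ(formed) = 7534 kJ
  ΔH_A = 6384 − 7534 = −1150 kJ
Reaction B:
  Bonds broken (reactants):
    C≡C: 1 × 812 = 812
    C–H: 2 × 417 = 834
    H–H: 1 × 431 = 431
    Σ(broken) = 2077 kJ
  Bonds formed (products):
    C–H: 4 × 417 = 1668
    C=C: 1 × 594 = 594
    Σ(formed) = 2262 kJ
  ΔH_B = 2077 − 2262 = −185 kJ
ΔH_A − ΔH_B = −965 kJ, so reaction A has the more negative ΔH; |ΔH_A − ΔH_B| = 965 kJ.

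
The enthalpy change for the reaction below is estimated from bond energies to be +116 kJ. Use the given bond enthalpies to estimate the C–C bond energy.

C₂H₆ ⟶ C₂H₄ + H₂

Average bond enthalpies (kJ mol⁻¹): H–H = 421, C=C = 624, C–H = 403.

Let D be the C–C bond energy.
Σ(broken) = 1×D + 6×403 = 2418 + D
Σ(formed) = 4×403 + 1×624 + 1×421 = 2657
ΔH = Σ(broken) − Σ(formed) = (2418 + D) − (2657) = −239 + D
Setting this equal to +116 kJ gives D = 355 kJ/mol.

D(C–C) ≈ 355 kJ/mol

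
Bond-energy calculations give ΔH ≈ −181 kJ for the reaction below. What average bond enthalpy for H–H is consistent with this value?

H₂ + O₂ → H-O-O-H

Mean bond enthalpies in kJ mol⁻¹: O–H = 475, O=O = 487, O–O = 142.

D(H–H) ≈ 424 kJ/mol

Let D be the H–H bond energy.
Σ(broken) = 1×D + 1×487 = 487 + D
Σ(formed) = 2×475 + 1×142 = 1092
ΔH = Σ(broken) − Σ(formed) = (487 + D) − (1092) = −605 + D
Setting this equal to −181 kJ gives D = 424 kJ/mol.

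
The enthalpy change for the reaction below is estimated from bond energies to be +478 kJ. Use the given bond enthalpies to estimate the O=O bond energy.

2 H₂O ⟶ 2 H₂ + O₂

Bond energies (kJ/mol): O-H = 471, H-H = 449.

D(O=O) ≈ 508 kJ/mol

Let D be the O=O bond energy.
Σ(broken) = 4×471 = 1884
Σ(formed) = 2×449 + 1×D = 898 + D
ΔH = Σ(broken) − Σ(formed) = (1884) − (898 + D) = +986 − D
Setting this equal to +478 kJ gives D = 508 kJ/mol.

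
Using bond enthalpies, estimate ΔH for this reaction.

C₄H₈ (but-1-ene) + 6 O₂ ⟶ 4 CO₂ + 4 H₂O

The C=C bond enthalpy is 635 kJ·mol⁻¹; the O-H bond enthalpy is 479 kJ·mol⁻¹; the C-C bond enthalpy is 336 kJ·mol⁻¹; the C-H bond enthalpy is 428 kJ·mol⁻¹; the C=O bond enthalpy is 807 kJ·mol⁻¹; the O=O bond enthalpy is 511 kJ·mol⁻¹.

ΔH ≈ −2491 kJ

Bonds broken (reactants):
  C-C: 2 × 336 = 672
  C-H: 8 × 428 = 3424
  C=C: 1 × 635 = 635
  O=O: 6 × 511 = 3066
  Σ(broken) = 7797 kJ
Bonds formed (products):
  C=O: 8 × 807 = 6456
  O-H: 8 × 479 = 3832
  Σ(formed) = 10288 kJ
ΔH = Σ(broken) − Σ(formed) = 7797 − 10288 = −2491 kJ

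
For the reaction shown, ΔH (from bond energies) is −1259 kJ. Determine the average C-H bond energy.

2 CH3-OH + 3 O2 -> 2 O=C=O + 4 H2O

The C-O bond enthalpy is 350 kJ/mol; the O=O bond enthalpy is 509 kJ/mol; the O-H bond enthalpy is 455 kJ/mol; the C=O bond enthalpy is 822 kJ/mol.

Let D be the C-H bond energy.
Σ(broken) = 6×D + 2×350 + 2×455 + 3×509 = 3137 + 6D
Σ(formed) = 4×822 + 8×455 = 6928
ΔH = Σ(broken) − Σ(formed) = (3137 + 6D) − (6928) = −3791 + 6D
Setting this equal to −1259 kJ gives 6D = 2532, so D = 422 kJ/mol.

D(C-H) ≈ 422 kJ/mol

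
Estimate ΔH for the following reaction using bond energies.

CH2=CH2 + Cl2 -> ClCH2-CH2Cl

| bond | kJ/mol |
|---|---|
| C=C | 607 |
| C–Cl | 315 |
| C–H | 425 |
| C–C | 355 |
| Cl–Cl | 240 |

Bonds broken (reactants):
  C–H: 4 × 425 = 1700
  C=C: 1 × 607 = 607
  Cl–Cl: 1 × 240 = 240
  Σ(broken) = 2547 kJ
Bonds formed (products):
  C–C: 1 × 355 = 355
  C–Cl: 2 × 315 = 630
  C–H: 4 × 425 = 1700
  Σ(formed) = 2685 kJ
ΔH = Σ(broken) − Σ(formed) = 2547 − 2685 = −138 kJ

ΔH ≈ −138 kJ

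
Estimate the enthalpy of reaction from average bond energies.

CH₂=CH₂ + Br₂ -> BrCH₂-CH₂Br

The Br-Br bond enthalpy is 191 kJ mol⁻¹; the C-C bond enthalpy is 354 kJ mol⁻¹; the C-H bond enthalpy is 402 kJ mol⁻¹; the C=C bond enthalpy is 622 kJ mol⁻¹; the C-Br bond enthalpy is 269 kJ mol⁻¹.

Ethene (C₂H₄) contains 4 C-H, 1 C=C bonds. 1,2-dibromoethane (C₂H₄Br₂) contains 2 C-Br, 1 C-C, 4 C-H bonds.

ΔH ≈ −79 kJ

Bonds broken (reactants):
  Br-Br: 1 × 191 = 191
  C-H: 4 × 402 = 1608
  C=C: 1 × 622 = 622
  Σ(broken) = 2421 kJ
Bonds formed (products):
  C-Br: 2 × 269 = 538
  C-C: 1 × 354 = 354
  C-H: 4 × 402 = 1608
  Σ(formed) = 2500 kJ
ΔH = Σ(broken) − Σ(formed) = 2421 − 2500 = −79 kJ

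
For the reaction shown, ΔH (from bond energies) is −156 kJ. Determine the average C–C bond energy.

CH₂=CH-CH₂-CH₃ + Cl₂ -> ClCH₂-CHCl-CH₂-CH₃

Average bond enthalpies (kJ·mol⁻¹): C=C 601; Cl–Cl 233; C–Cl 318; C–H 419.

Let D be the C–C bond energy.
Σ(broken) = 2×D + 8×419 + 1×601 + 1×233 = 4186 + 2D
Σ(formed) = 3×D + 2×318 + 8×419 = 3988 + 3D
ΔH = Σ(broken) − Σ(formed) = (4186 + 2D) − (3988 + 3D) = +198 − D
Setting this equal to −156 kJ gives D = 354 kJ/mol.

D(C–C) ≈ 354 kJ/mol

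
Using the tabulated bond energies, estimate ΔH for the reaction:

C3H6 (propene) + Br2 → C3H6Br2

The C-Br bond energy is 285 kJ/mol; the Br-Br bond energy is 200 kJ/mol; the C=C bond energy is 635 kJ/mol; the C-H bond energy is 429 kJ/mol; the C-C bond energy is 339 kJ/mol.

Bonds broken (reactants):
  Br-Br: 1 × 200 = 200
  C-C: 1 × 339 = 339
  C-H: 6 × 429 = 2574
  C=C: 1 × 635 = 635
  Σ(broken) = 3748 kJ
Bonds formed (products):
  C-Br: 2 × 285 = 570
  C-C: 2 × 339 = 678
  C-H: 6 × 429 = 2574
  Σ(formed) = 3822 kJ
ΔH = Σ(broken) − Σ(formed) = 3748 − 3822 = −74 kJ

ΔH ≈ −74 kJ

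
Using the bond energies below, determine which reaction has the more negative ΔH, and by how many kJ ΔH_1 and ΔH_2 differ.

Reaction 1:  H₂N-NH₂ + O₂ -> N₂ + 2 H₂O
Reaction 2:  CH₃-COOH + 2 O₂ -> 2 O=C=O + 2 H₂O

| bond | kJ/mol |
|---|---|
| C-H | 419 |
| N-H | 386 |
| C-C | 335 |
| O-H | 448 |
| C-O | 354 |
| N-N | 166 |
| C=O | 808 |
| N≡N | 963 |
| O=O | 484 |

Reaction 1:
  Bonds broken (reactants):
    N-H: 4 × 386 = 1544
    N-N: 1 × 166 = 166
    O=O: 1 × 484 = 484
    Σ(broken) = 2194 kJ
  Bonds formed (products):
    N≡N: 1 × 963 = 963
    O-H: 4 × 448 = 1792
    Σ(formed) = 2755 kJ
  ΔH_1 = 2194 − 2755 = −561 kJ
Reaction 2:
  Bonds broken (reactants):
    C-C: 1 × 335 = 335
    C-H: 3 × 419 = 1257
    C-O: 1 × 354 = 354
    C=O: 1 × 808 = 808
    O-H: 1 × 448 = 448
    O=O: 2 × 484 = 968
    Σ(broken) = 4170 kJ
  Bonds formed (products):
    C=O: 4 × 808 = 3232
    O-H: 4 × 448 = 1792
    Σ(formed) = 5024 kJ
  ΔH_2 = 4170 − 5024 = −854 kJ
ΔH_1 − ΔH_2 = +293 kJ, so reaction 2 has the more negative ΔH; |ΔH_1 − ΔH_2| = 293 kJ.

Reaction 2, by 293 kJ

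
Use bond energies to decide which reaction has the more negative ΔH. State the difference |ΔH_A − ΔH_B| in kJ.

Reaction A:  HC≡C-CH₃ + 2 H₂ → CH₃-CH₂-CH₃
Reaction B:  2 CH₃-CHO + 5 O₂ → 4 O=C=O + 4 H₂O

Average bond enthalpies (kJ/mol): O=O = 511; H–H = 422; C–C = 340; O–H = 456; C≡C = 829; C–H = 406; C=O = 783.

Reaction B, by 1572 kJ

Reaction A:
  Bonds broken (reactants):
    C≡C: 1 × 829 = 829
    C–C: 1 × 340 = 340
    C–H: 4 × 406 = 1624
    H–H: 2 × 422 = 844
    Σ(broken) = 3637 kJ
  Bonds formed (products):
    C–C: 2 × 340 = 680
    C–H: 8 × 406 = 3248
    Σ(formed) = 3928 kJ
  ΔH_A = 3637 − 3928 = −291 kJ
Reaction B:
  Bonds broken (reactants):
    C–C: 2 × 340 = 680
    C–H: 8 × 406 = 3248
    C=O: 2 × 783 = 1566
    O=O: 5 × 511 = 2555
    Σ(broken) = 8049 kJ
  Bonds formed (products):
    C=O: 8 × 783 = 6264
    O–H: 8 × 456 = 3648
    Σ(formed) = 9912 kJ
  ΔH_B = 8049 − 9912 = −1863 kJ
ΔH_A − ΔH_B = +1572 kJ, so reaction B has the more negative ΔH; |ΔH_A − ΔH_B| = 1572 kJ.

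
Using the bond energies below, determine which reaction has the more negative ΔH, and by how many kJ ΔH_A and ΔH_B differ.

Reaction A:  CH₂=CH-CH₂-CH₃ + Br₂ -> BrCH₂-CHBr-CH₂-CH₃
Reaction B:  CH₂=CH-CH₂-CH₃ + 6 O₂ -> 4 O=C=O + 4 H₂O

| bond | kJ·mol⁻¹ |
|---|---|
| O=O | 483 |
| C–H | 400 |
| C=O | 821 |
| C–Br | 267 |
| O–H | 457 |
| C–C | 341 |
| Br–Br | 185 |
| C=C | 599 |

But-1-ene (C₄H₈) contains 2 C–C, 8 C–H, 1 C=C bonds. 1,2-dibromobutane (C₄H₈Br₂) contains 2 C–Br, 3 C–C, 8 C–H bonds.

Reaction B, by 2754 kJ

Reaction A:
  Bonds broken (reactants):
    Br–Br: 1 × 185 = 185
    C–C: 2 × 341 = 682
    C–H: 8 × 400 = 3200
    C=C: 1 × 599 = 599
    Σ(broken) = 4666 kJ
  Bonds formed (products):
    C–Br: 2 × 267 = 534
    C–C: 3 × 341 = 1023
    C–H: 8 × 400 = 3200
    Σ(formed) = 4757 kJ
  ΔH_A = 4666 − 4757 = −91 kJ
Reaction B:
  Bonds broken (reactants):
    C–C: 2 × 341 = 682
    C–H: 8 × 400 = 3200
    C=C: 1 × 599 = 599
    O=O: 6 × 483 = 2898
    Σ(broken) = 7379 kJ
  Bonds formed (products):
    C=O: 8 × 821 = 6568
    O–H: 8 × 457 = 3656
    Σ(formed) = 10224 kJ
  ΔH_B = 7379 − 10224 = −2845 kJ
ΔH_A − ΔH_B = +2754 kJ, so reaction B has the more negative ΔH; |ΔH_A − ΔH_B| = 2754 kJ.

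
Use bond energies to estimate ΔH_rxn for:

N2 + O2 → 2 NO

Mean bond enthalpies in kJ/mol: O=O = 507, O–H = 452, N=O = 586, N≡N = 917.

Bonds broken (reactants):
  N≡N: 1 × 917 = 917
  O=O: 1 × 507 = 507
  Σ(broken) = 1424 kJ
Bonds formed (products):
  N=O: 2 × 586 = 1172
  Σ(formed) = 1172 kJ
ΔH = Σ(broken) − Σ(formed) = 1424 − 1172 = +252 kJ

ΔH ≈ +252 kJ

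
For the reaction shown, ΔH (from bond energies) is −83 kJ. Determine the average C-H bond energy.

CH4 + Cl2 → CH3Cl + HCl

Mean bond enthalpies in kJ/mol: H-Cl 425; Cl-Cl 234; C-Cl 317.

Let D be the C-H bond energy.
Σ(broken) = 4×D + 1×234 = 234 + 4D
Σ(formed) = 1×317 + 3×D + 1×425 = 742 + 3D
ΔH = Σ(broken) − Σ(formed) = (234 + 4D) − (742 + 3D) = −508 + D
Setting this equal to −83 kJ gives D = 425 kJ/mol.

D(C-H) ≈ 425 kJ/mol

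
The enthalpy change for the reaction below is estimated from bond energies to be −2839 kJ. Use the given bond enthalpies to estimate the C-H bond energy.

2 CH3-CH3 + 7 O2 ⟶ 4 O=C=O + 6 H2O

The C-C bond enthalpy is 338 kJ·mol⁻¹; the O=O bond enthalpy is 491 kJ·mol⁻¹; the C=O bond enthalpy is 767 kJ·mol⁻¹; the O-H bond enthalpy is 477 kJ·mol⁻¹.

Let D be the C-H bond energy.
Σ(broken) = 2×338 + 12×D + 7×491 = 4113 + 12D
Σ(formed) = 8×767 + 12×477 = 11860
ΔH = Σ(broken) − Σ(formed) = (4113 + 12D) − (11860) = −7747 + 12D
Setting this equal to −2839 kJ gives 12D = 4908, so D = 409 kJ/mol.

D(C-H) ≈ 409 kJ/mol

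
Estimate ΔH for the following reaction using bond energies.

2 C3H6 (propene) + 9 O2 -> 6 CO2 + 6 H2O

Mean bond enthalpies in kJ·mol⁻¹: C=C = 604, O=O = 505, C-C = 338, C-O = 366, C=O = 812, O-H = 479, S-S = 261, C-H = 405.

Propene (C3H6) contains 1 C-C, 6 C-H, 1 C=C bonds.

ΔH ≈ −4203 kJ

Bonds broken (reactants):
  C-C: 2 × 338 = 676
  C-H: 12 × 405 = 4860
  C=C: 2 × 604 = 1208
  O=O: 9 × 505 = 4545
  Σ(broken) = 11289 kJ
Bonds formed (products):
  C=O: 12 × 812 = 9744
  O-H: 12 × 479 = 5748
  Σ(formed) = 15492 kJ
ΔH = Σ(broken) − Σ(formed) = 11289 − 15492 = −4203 kJ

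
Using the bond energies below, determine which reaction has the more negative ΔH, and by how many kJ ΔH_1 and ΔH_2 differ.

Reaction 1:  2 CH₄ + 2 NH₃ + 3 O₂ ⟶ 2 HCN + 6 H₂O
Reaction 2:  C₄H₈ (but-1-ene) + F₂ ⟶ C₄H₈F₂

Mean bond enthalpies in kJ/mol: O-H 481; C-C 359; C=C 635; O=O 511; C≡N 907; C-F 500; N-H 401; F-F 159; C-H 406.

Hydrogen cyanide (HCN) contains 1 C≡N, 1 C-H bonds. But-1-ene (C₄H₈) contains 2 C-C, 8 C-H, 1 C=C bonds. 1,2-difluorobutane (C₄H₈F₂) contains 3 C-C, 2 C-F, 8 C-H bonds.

Reaction 1:
  Bonds broken (reactants):
    C-H: 8 × 406 = 3248
    N-H: 6 × 401 = 2406
    O=O: 3 × 511 = 1533
    Σ(broken) = 7187 kJ
  Bonds formed (products):
    C≡N: 2 × 907 = 1814
    C-H: 2 × 406 = 812
    O-H: 12 × 481 = 5772
    Σ(formed) = 8398 kJ
  ΔH_1 = 7187 − 8398 = −1211 kJ
Reaction 2:
  Bonds broken (reactants):
    C-C: 2 × 359 = 718
    C-H: 8 × 406 = 3248
    C=C: 1 × 635 = 635
    F-F: 1 × 159 = 159
    Σ(broken) = 4760 kJ
  Bonds formed (products):
    C-C: 3 × 359 = 1077
    C-F: 2 × 500 = 1000
    C-H: 8 × 406 = 3248
    Σ(formed) = 5325 kJ
  ΔH_2 = 4760 − 5325 = −565 kJ
ΔH_1 − ΔH_2 = −646 kJ, so reaction 1 has the more negative ΔH; |ΔH_1 − ΔH_2| = 646 kJ.

Reaction 1, by 646 kJ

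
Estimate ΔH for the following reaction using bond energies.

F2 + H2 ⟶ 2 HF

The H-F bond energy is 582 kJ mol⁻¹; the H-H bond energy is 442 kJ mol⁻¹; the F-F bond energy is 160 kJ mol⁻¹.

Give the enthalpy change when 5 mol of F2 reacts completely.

Bonds broken (reactants):
  F-F: 1 × 160 = 160
  H-H: 1 × 442 = 442
  Σ(broken) = 602 kJ
Bonds formed (products):
  H-F: 2 × 582 = 1164
  Σ(formed) = 1164 kJ
ΔH = Σ(broken) − Σ(formed) = 602 − 1164 = −562 kJ
For 5× the reaction as written: 5 × (−562) = −2810 kJ

ΔH = −2810 kJ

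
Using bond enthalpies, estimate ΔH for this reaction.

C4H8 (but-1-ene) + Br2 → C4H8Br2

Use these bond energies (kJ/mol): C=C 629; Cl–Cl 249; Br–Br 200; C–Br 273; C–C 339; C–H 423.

ΔH ≈ −56 kJ

Bonds broken (reactants):
  Br–Br: 1 × 200 = 200
  C–C: 2 × 339 = 678
  C–H: 8 × 423 = 3384
  C=C: 1 × 629 = 629
  Σ(broken) = 4891 kJ
Bonds formed (products):
  C–Br: 2 × 273 = 546
  C–C: 3 × 339 = 1017
  C–H: 8 × 423 = 3384
  Σ(formed) = 4947 kJ
ΔH = Σ(broken) − Σ(formed) = 4891 − 4947 = −56 kJ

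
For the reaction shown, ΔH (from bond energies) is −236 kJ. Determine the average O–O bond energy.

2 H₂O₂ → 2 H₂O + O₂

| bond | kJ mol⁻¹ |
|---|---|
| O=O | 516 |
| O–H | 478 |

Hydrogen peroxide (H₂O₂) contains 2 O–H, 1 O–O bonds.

Let D be the O–O bond energy.
Σ(broken) = 4×478 + 2×D = 1912 + 2D
Σ(formed) = 4×478 + 1×516 = 2428
ΔH = Σ(broken) − Σ(formed) = (1912 + 2D) − (2428) = −516 + 2D
Setting this equal to −236 kJ gives 2D = 280, so D = 140 kJ/mol.

D(O–O) ≈ 140 kJ/mol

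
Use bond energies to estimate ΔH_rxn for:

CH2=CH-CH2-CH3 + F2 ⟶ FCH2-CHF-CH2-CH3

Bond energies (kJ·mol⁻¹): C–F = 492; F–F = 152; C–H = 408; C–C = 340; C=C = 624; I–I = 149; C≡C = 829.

ΔH ≈ −548 kJ

Bonds broken (reactants):
  C–C: 2 × 340 = 680
  C–H: 8 × 408 = 3264
  C=C: 1 × 624 = 624
  F–F: 1 × 152 = 152
  Σ(broken) = 4720 kJ
Bonds formed (products):
  C–C: 3 × 340 = 1020
  C–F: 2 × 492 = 984
  C–H: 8 × 408 = 3264
  Σ(formed) = 5268 kJ
ΔH = Σ(broken) − Σ(formed) = 4720 − 5268 = −548 kJ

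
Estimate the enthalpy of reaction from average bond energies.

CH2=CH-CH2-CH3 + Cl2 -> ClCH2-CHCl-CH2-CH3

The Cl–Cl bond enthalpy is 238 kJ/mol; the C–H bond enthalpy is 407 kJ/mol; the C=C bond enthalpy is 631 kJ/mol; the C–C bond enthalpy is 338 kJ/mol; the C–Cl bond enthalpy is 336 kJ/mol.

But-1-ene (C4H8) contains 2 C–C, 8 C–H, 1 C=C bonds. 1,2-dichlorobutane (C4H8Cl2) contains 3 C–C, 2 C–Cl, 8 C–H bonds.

ΔH ≈ −141 kJ

Bonds broken (reactants):
  C–C: 2 × 338 = 676
  C–H: 8 × 407 = 3256
  C=C: 1 × 631 = 631
  Cl–Cl: 1 × 238 = 238
  Σ(broken) = 4801 kJ
Bonds formed (products):
  C–C: 3 × 338 = 1014
  C–Cl: 2 × 336 = 672
  C–H: 8 × 407 = 3256
  Σ(formed) = 4942 kJ
ΔH = Σ(broken) − Σ(formed) = 4801 − 4942 = −141 kJ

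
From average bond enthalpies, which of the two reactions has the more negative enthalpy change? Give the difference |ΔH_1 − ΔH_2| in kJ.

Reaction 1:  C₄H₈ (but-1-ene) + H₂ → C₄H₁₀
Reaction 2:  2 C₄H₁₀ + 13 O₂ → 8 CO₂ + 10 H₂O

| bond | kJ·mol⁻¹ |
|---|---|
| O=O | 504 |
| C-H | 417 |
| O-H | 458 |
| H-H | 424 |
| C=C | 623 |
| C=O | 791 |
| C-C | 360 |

Reaction 2, by 4617 kJ

Reaction 1:
  Bonds broken (reactants):
    C-C: 2 × 360 = 720
    C-H: 8 × 417 = 3336
    C=C: 1 × 623 = 623
    H-H: 1 × 424 = 424
    Σ(broken) = 5103 kJ
  Bonds formed (products):
    C-C: 3 × 360 = 1080
    C-H: 10 × 417 = 4170
    Σ(formed) = 5250 kJ
  ΔH_1 = 5103 − 5250 = −147 kJ
Reaction 2:
  Bonds broken (reactants):
    C-C: 6 × 360 = 2160
    C-H: 20 × 417 = 8340
    O=O: 13 × 504 = 6552
    Σ(broken) = 17052 kJ
  Bonds formed (products):
    C=O: 16 × 791 = 12656
    O-H: 20 × 458 = 9160
    Σ(formed) = 21816 kJ
  ΔH_2 = 17052 − 21816 = −4764 kJ
ΔH_1 − ΔH_2 = +4617 kJ, so reaction 2 has the more negative ΔH; |ΔH_1 − ΔH_2| = 4617 kJ.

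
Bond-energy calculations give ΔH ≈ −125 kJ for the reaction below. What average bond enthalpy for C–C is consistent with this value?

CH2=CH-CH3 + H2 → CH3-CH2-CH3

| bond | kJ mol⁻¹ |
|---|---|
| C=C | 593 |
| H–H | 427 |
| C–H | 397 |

Let D be the C–C bond energy.
Σ(broken) = 1×D + 6×397 + 1×593 + 1×427 = 3402 + D
Σ(formed) = 2×D + 8×397 = 3176 + 2D
ΔH = Σ(broken) − Σ(formed) = (3402 + D) − (3176 + 2D) = +226 − D
Setting this equal to −125 kJ gives D = 351 kJ/mol.

D(C–C) ≈ 351 kJ/mol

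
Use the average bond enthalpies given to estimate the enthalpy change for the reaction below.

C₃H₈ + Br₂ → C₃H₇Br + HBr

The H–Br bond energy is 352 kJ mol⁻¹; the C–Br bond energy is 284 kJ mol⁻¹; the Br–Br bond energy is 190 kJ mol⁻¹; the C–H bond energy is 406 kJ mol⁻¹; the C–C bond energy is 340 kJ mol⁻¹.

ΔH ≈ −40 kJ

Bonds broken (reactants):
  Br–Br: 1 × 190 = 190
  C–C: 2 × 340 = 680
  C–H: 8 × 406 = 3248
  Σ(broken) = 4118 kJ
Bonds formed (products):
  C–Br: 1 × 284 = 284
  C–C: 2 × 340 = 680
  C–H: 7 × 406 = 2842
  H–Br: 1 × 352 = 352
  Σ(formed) = 4158 kJ
ΔH = Σ(broken) − Σ(formed) = 4118 − 4158 = −40 kJ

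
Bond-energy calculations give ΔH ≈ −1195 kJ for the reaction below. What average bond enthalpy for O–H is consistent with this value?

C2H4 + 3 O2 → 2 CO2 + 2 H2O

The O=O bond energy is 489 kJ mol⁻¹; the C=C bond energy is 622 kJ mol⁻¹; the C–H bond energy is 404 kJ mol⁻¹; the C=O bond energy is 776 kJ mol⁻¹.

D(O–H) ≈ 449 kJ/mol

Let D be the O–H bond energy.
Σ(broken) = 4×404 + 1×622 + 3×489 = 3705
Σ(formed) = 4×776 + 4×D = 3104 + 4D
ΔH = Σ(broken) − Σ(formed) = (3705) − (3104 + 4D) = +601 − 4D
Setting this equal to −1195 kJ gives 4D = 1796, so D = 449 kJ/mol.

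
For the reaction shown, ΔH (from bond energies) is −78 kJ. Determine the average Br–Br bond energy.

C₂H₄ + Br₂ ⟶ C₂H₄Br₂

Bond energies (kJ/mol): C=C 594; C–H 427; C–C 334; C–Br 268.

Let D be the Br–Br bond energy.
Σ(broken) = 1×D + 4×427 + 1×594 = 2302 + D
Σ(formed) = 2×268 + 1×334 + 4×427 = 2578
ΔH = Σ(broken) − Σ(formed) = (2302 + D) − (2578) = −276 + D
Setting this equal to −78 kJ gives D = 198 kJ/mol.

D(Br–Br) ≈ 198 kJ/mol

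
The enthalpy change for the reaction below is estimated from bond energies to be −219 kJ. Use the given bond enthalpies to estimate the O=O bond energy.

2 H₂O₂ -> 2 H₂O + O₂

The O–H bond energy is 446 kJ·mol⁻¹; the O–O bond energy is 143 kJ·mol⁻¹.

D(O=O) ≈ 505 kJ/mol

Let D be the O=O bond energy.
Σ(broken) = 4×446 + 2×143 = 2070
Σ(formed) = 4×446 + 1×D = 1784 + D
ΔH = Σ(broken) − Σ(formed) = (2070) − (1784 + D) = +286 − D
Setting this equal to −219 kJ gives D = 505 kJ/mol.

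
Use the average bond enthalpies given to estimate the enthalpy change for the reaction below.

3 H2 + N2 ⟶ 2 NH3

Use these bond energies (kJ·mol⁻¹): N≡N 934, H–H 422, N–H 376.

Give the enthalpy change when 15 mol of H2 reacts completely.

Bonds broken (reactants):
  H–H: 3 × 422 = 1266
  N≡N: 1 × 934 = 934
  Σ(broken) = 2200 kJ
Bonds formed (products):
  N–H: 6 × 376 = 2256
  Σ(formed) = 2256 kJ
ΔH = Σ(broken) − Σ(formed) = 2200 − 2256 = −56 kJ
For 5× the reaction as written: 5 × (−56) = −280 kJ

ΔH = −280 kJ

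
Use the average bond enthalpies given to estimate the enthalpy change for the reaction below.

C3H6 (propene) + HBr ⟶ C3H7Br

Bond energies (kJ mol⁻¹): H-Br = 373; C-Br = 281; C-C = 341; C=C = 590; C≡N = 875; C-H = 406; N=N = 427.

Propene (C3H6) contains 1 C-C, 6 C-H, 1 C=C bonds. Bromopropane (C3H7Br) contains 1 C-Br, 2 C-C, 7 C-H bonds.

ΔH ≈ −65 kJ

Bonds broken (reactants):
  C-C: 1 × 341 = 341
  C-H: 6 × 406 = 2436
  C=C: 1 × 590 = 590
  H-Br: 1 × 373 = 373
  Σ(broken) = 3740 kJ
Bonds formed (products):
  C-Br: 1 × 281 = 281
  C-C: 2 × 341 = 682
  C-H: 7 × 406 = 2842
  Σ(formed) = 3805 kJ
ΔH = Σ(broken) − Σ(formed) = 3740 − 3805 = −65 kJ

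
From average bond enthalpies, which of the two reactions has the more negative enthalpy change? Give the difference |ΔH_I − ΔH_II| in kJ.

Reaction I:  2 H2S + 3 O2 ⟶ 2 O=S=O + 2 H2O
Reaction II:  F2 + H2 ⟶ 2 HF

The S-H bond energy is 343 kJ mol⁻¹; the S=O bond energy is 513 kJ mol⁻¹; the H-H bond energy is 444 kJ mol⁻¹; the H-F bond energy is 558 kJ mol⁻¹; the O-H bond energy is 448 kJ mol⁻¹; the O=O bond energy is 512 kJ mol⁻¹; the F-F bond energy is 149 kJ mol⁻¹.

Reaction I, by 413 kJ

Reaction I:
  Bonds broken (reactants):
    O=O: 3 × 512 = 1536
    S-H: 4 × 343 = 1372
    Σ(broken) = 2908 kJ
  Bonds formed (products):
    O-H: 4 × 448 = 1792
    S=O: 4 × 513 = 2052
    Σ(formed) = 3844 kJ
  ΔH_I = 2908 − 3844 = −936 kJ
Reaction II:
  Bonds broken (reactants):
    F-F: 1 × 149 = 149
    H-H: 1 × 444 = 444
    Σ(broken) = 593 kJ
  Bonds formed (products):
    H-F: 2 × 558 = 1116
    Σ(formed) = 1116 kJ
  ΔH_II = 593 − 1116 = −523 kJ
ΔH_I − ΔH_II = −413 kJ, so reaction I has the more negative ΔH; |ΔH_I − ΔH_II| = 413 kJ.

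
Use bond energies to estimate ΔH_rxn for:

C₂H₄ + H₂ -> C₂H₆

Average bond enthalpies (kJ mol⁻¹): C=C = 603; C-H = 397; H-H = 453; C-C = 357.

Bonds broken (reactants):
  C-H: 4 × 397 = 1588
  C=C: 1 × 603 = 603
  H-H: 1 × 453 = 453
  Σ(broken) = 2644 kJ
Bonds formed (products):
  C-C: 1 × 357 = 357
  C-H: 6 × 397 = 2382
  Σ(formed) = 2739 kJ
ΔH = Σ(broken) − Σ(formed) = 2644 − 2739 = −95 kJ

ΔH ≈ −95 kJ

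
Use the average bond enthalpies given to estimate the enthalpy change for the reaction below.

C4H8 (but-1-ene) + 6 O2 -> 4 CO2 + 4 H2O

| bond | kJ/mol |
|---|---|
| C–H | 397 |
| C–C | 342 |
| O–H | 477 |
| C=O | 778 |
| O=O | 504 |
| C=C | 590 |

Bonds broken (reactants):
  C–C: 2 × 342 = 684
  C–H: 8 × 397 = 3176
  C=C: 1 × 590 = 590
  O=O: 6 × 504 = 3024
  Σ(broken) = 7474 kJ
Bonds formed (products):
  C=O: 8 × 778 = 6224
  O–H: 8 × 477 = 3816
  Σ(formed) = 10040 kJ
ΔH = Σ(broken) − Σ(formed) = 7474 − 10040 = −2566 kJ

ΔH ≈ −2566 kJ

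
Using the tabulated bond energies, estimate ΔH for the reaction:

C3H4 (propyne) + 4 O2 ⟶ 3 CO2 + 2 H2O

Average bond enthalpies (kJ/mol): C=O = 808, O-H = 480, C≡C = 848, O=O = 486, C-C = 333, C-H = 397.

ΔH ≈ −2055 kJ

Bonds broken (reactants):
  C≡C: 1 × 848 = 848
  C-C: 1 × 333 = 333
  C-H: 4 × 397 = 1588
  O=O: 4 × 486 = 1944
  Σ(broken) = 4713 kJ
Bonds formed (products):
  C=O: 6 × 808 = 4848
  O-H: 4 × 480 = 1920
  Σ(formed) = 6768 kJ
ΔH = Σ(broken) − Σ(formed) = 4713 − 6768 = −2055 kJ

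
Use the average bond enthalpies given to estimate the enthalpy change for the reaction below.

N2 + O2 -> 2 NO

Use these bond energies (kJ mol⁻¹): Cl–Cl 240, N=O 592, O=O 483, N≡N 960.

ΔH ≈ +259 kJ

Bonds broken (reactants):
  N≡N: 1 × 960 = 960
  O=O: 1 × 483 = 483
  Σ(broken) = 1443 kJ
Bonds formed (products):
  N=O: 2 × 592 = 1184
  Σ(formed) = 1184 kJ
ΔH = Σ(broken) − Σ(formed) = 1443 − 1184 = +259 kJ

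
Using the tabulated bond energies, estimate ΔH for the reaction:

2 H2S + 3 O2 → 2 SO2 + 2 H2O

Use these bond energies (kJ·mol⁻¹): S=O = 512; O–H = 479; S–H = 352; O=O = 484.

Bonds broken (reactants):
  O=O: 3 × 484 = 1452
  S–H: 4 × 352 = 1408
  Σ(broken) = 2860 kJ
Bonds formed (products):
  O–H: 4 × 479 = 1916
  S=O: 4 × 512 = 2048
  Σ(formed) = 3964 kJ
ΔH = Σ(broken) − Σ(formed) = 2860 − 3964 = −1104 kJ

ΔH ≈ −1104 kJ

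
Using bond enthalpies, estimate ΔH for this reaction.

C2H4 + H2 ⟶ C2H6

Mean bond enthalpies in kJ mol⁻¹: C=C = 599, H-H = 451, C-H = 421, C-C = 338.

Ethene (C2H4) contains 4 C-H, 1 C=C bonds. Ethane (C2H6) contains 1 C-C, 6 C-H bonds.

Bonds broken (reactants):
  C-H: 4 × 421 = 1684
  C=C: 1 × 599 = 599
  H-H: 1 × 451 = 451
  Σ(broken) = 2734 kJ
Bonds formed (products):
  C-C: 1 × 338 = 338
  C-H: 6 × 421 = 2526
  Σ(formed) = 2864 kJ
ΔH = Σ(broken) − Σ(formed) = 2734 − 2864 = −130 kJ

ΔH ≈ −130 kJ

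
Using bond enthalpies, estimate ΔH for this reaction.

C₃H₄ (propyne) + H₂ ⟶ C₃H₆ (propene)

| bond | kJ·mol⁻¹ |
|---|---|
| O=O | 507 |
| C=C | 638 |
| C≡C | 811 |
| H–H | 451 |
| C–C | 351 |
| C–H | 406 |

ΔH ≈ −188 kJ

Bonds broken (reactants):
  C≡C: 1 × 811 = 811
  C–C: 1 × 351 = 351
  C–H: 4 × 406 = 1624
  H–H: 1 × 451 = 451
  Σ(broken) = 3237 kJ
Bonds formed (products):
  C–C: 1 × 351 = 351
  C–H: 6 × 406 = 2436
  C=C: 1 × 638 = 638
  Σ(formed) = 3425 kJ
ΔH = Σ(broken) − Σ(formed) = 3237 − 3425 = −188 kJ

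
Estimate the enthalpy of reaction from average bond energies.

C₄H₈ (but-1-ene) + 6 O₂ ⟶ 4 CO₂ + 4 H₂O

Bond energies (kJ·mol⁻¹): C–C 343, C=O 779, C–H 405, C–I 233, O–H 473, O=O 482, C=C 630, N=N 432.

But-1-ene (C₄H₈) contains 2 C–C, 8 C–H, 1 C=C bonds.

ΔH ≈ −2568 kJ

Bonds broken (reactants):
  C–C: 2 × 343 = 686
  C–H: 8 × 405 = 3240
  C=C: 1 × 630 = 630
  O=O: 6 × 482 = 2892
  Σ(broken) = 7448 kJ
Bonds formed (products):
  C=O: 8 × 779 = 6232
  O–H: 8 × 473 = 3784
  Σ(formed) = 10016 kJ
ΔH = Σ(broken) − Σ(formed) = 7448 − 10016 = −2568 kJ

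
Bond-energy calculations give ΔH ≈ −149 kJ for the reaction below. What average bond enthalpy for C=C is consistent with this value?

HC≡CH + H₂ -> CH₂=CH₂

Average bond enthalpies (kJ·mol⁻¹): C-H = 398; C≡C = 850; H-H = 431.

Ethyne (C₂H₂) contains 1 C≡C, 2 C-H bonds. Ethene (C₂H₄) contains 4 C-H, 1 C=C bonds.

Let D be the C=C bond energy.
Σ(broken) = 1×850 + 2×398 + 1×431 = 2077
Σ(formed) = 4×398 + 1×D = 1592 + D
ΔH = Σ(broken) − Σ(formed) = (2077) − (1592 + D) = +485 − D
Setting this equal to −149 kJ gives D = 634 kJ/mol.

D(C=C) ≈ 634 kJ/mol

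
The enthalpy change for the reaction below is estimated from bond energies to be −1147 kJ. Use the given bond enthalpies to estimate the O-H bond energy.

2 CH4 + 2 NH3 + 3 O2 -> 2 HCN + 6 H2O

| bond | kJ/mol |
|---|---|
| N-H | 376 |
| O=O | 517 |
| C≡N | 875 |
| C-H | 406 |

D(O-H) ≈ 470 kJ/mol

Let D be the O-H bond energy.
Σ(broken) = 8×406 + 6×376 + 3×517 = 7055
Σ(formed) = 2×875 + 2×406 + 12×D = 2562 + 12D
ΔH = Σ(broken) − Σ(formed) = (7055) − (2562 + 12D) = +4493 − 12D
Setting this equal to −1147 kJ gives 12D = 5640, so D = 470 kJ/mol.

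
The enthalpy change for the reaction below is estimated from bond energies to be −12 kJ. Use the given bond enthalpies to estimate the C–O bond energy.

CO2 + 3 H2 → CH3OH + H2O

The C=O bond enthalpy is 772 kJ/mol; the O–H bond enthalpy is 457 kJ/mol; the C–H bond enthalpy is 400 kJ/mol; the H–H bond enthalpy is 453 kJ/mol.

Let D be the C–O bond energy.
Σ(broken) = 2×772 + 3×453 = 2903
Σ(formed) = 3×400 + 1×D + 3×457 = 2571 + D
ΔH = Σ(broken) − Σ(formed) = (2903) − (2571 + D) = +332 − D
Setting this equal to −12 kJ gives D = 344 kJ/mol.

D(C–O) ≈ 344 kJ/mol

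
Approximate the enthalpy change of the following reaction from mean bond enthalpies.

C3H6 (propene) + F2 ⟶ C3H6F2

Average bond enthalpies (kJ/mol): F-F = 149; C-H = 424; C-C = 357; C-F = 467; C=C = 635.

ΔH ≈ −507 kJ

Bonds broken (reactants):
  C-C: 1 × 357 = 357
  C-H: 6 × 424 = 2544
  C=C: 1 × 635 = 635
  F-F: 1 × 149 = 149
  Σ(broken) = 3685 kJ
Bonds formed (products):
  C-C: 2 × 357 = 714
  C-F: 2 × 467 = 934
  C-H: 6 × 424 = 2544
  Σ(formed) = 4192 kJ
ΔH = Σ(broken) − Σ(formed) = 3685 − 4192 = −507 kJ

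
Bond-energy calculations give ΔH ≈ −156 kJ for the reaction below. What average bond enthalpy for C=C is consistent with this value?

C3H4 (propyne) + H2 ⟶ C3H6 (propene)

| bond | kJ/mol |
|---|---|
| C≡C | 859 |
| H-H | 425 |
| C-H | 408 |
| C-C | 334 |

Let D be the C=C bond energy.
Σ(broken) = 1×859 + 1×334 + 4×408 + 1×425 = 3250
Σ(formed) = 1×334 + 6×408 + 1×D = 2782 + D
ΔH = Σ(broken) − Σ(formed) = (3250) − (2782 + D) = +468 − D
Setting this equal to −156 kJ gives D = 624 kJ/mol.

D(C=C) ≈ 624 kJ/mol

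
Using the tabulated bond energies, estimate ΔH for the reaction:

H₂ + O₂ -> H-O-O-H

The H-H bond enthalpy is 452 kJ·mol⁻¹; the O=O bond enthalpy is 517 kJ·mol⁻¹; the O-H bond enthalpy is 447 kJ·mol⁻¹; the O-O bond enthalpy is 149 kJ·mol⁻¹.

ΔH ≈ −74 kJ

Bonds broken (reactants):
  H-H: 1 × 452 = 452
  O=O: 1 × 517 = 517
  Σ(broken) = 969 kJ
Bonds formed (products):
  O-H: 2 × 447 = 894
  O-O: 1 × 149 = 149
  Σ(formed) = 1043 kJ
ΔH = Σ(broken) − Σ(formed) = 969 − 1043 = −74 kJ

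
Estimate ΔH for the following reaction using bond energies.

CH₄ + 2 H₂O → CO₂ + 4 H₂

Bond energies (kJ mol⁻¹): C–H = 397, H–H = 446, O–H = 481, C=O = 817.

ΔH ≈ +94 kJ

Bonds broken (reactants):
  C–H: 4 × 397 = 1588
  O–H: 4 × 481 = 1924
  Σ(broken) = 3512 kJ
Bonds formed (products):
  C=O: 2 × 817 = 1634
  H–H: 4 × 446 = 1784
  Σ(formed) = 3418 kJ
ΔH = Σ(broken) − Σ(formed) = 3512 − 3418 = +94 kJ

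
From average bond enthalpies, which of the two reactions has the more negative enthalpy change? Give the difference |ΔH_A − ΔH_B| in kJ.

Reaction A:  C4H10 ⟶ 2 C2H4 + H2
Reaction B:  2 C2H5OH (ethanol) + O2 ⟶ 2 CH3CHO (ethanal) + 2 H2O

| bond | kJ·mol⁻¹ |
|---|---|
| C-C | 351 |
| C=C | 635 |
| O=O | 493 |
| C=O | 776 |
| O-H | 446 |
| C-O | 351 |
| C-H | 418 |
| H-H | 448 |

Reaction A:
  Bonds broken (reactants):
    C-C: 3 × 351 = 1053
    C-H: 10 × 418 = 4180
    Σ(broken) = 5233 kJ
  Bonds formed (products):
    C-H: 8 × 418 = 3344
    C=C: 2 × 635 = 1270
    H-H: 1 × 448 = 448
    Σ(formed) = 5062 kJ
  ΔH_A = 5233 − 5062 = +171 kJ
Reaction B:
  Bonds broken (reactants):
    C-C: 2 × 351 = 702
    C-H: 10 × 418 = 4180
    C-O: 2 × 351 = 702
    O-H: 2 × 446 = 892
    O=O: 1 × 493 = 493
    Σ(broken) = 6969 kJ
  Bonds formed (products):
    C-C: 2 × 351 = 702
    C-H: 8 × 418 = 3344
    C=O: 2 × 776 = 1552
    O-H: 4 × 446 = 1784
    Σ(formed) = 7382 kJ
  ΔH_B = 6969 − 7382 = −413 kJ
ΔH_A − ΔH_B = +584 kJ, so reaction B has the more negative ΔH; |ΔH_A − ΔH_B| = 584 kJ.

Reaction B, by 584 kJ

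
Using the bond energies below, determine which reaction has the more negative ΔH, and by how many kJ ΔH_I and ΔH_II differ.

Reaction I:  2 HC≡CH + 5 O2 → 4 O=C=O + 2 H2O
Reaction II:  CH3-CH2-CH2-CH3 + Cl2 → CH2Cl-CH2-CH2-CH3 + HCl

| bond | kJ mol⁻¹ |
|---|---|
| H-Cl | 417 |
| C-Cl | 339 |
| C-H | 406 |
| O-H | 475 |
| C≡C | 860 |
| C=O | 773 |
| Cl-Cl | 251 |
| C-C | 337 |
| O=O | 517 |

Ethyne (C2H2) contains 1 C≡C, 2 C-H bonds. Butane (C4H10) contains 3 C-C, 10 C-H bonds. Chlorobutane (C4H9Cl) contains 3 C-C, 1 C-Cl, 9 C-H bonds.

Reaction I, by 2056 kJ

Reaction I:
  Bonds broken (reactants):
    C≡C: 2 × 860 = 1720
    C-H: 4 × 406 = 1624
    O=O: 5 × 517 = 2585
    Σ(broken) = 5929 kJ
  Bonds formed (products):
    C=O: 8 × 773 = 6184
    O-H: 4 × 475 = 1900
    Σ(formed) = 8084 kJ
  ΔH_I = 5929 − 8084 = −2155 kJ
Reaction II:
  Bonds broken (reactants):
    C-C: 3 × 337 = 1011
    C-H: 10 × 406 = 4060
    Cl-Cl: 1 × 251 = 251
    Σ(broken) = 5322 kJ
  Bonds formed (products):
    C-C: 3 × 337 = 1011
    C-Cl: 1 × 339 = 339
    C-H: 9 × 406 = 3654
    H-Cl: 1 × 417 = 417
    Σ(formed) = 5421 kJ
  ΔH_II = 5322 − 5421 = −99 kJ
ΔH_I − ΔH_II = −2056 kJ, so reaction I has the more negative ΔH; |ΔH_I − ΔH_II| = 2056 kJ.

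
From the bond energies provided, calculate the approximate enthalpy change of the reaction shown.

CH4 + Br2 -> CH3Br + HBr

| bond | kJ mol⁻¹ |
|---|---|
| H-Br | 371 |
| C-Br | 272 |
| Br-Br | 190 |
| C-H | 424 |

ΔH ≈ −29 kJ

Bonds broken (reactants):
  Br-Br: 1 × 190 = 190
  C-H: 4 × 424 = 1696
  Σ(broken) = 1886 kJ
Bonds formed (products):
  C-Br: 1 × 272 = 272
  C-H: 3 × 424 = 1272
  H-Br: 1 × 371 = 371
  Σ(formed) = 1915 kJ
ΔH = Σ(broken) − Σ(formed) = 1886 − 1915 = −29 kJ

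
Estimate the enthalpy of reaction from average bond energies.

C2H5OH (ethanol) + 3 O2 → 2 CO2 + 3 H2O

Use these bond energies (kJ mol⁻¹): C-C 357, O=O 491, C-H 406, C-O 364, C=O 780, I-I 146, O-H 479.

ΔH ≈ −1291 kJ

Bonds broken (reactants):
  C-C: 1 × 357 = 357
  C-H: 5 × 406 = 2030
  C-O: 1 × 364 = 364
  O-H: 1 × 479 = 479
  O=O: 3 × 491 = 1473
  Σ(broken) = 4703 kJ
Bonds formed (products):
  C=O: 4 × 780 = 3120
  O-H: 6 × 479 = 2874
  Σ(formed) = 5994 kJ
ΔH = Σ(broken) − Σ(formed) = 4703 − 5994 = −1291 kJ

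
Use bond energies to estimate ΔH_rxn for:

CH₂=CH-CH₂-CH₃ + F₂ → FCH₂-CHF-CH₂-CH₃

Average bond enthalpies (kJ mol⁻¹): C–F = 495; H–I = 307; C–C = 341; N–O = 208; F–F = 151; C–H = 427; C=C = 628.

Bonds broken (reactants):
  C–C: 2 × 341 = 682
  C–H: 8 × 427 = 3416
  C=C: 1 × 628 = 628
  F–F: 1 × 151 = 151
  Σ(broken) = 4877 kJ
Bonds formed (products):
  C–C: 3 × 341 = 1023
  C–F: 2 × 495 = 990
  C–H: 8 × 427 = 3416
  Σ(formed) = 5429 kJ
ΔH = Σ(broken) − Σ(formed) = 4877 − 5429 = −552 kJ

ΔH ≈ −552 kJ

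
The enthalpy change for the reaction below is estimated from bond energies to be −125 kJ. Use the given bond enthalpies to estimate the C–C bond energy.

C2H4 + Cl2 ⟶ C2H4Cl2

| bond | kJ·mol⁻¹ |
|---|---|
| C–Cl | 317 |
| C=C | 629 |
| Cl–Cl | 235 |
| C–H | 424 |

Let D be the C–C bond energy.
Σ(broken) = 4×424 + 1×629 + 1×235 = 2560
Σ(formed) = 1×D + 2×317 + 4×424 = 2330 + D
ΔH = Σ(broken) − Σ(formed) = (2560) − (2330 + D) = +230 − D
Setting this equal to −125 kJ gives D = 355 kJ/mol.

D(C–C) ≈ 355 kJ/mol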